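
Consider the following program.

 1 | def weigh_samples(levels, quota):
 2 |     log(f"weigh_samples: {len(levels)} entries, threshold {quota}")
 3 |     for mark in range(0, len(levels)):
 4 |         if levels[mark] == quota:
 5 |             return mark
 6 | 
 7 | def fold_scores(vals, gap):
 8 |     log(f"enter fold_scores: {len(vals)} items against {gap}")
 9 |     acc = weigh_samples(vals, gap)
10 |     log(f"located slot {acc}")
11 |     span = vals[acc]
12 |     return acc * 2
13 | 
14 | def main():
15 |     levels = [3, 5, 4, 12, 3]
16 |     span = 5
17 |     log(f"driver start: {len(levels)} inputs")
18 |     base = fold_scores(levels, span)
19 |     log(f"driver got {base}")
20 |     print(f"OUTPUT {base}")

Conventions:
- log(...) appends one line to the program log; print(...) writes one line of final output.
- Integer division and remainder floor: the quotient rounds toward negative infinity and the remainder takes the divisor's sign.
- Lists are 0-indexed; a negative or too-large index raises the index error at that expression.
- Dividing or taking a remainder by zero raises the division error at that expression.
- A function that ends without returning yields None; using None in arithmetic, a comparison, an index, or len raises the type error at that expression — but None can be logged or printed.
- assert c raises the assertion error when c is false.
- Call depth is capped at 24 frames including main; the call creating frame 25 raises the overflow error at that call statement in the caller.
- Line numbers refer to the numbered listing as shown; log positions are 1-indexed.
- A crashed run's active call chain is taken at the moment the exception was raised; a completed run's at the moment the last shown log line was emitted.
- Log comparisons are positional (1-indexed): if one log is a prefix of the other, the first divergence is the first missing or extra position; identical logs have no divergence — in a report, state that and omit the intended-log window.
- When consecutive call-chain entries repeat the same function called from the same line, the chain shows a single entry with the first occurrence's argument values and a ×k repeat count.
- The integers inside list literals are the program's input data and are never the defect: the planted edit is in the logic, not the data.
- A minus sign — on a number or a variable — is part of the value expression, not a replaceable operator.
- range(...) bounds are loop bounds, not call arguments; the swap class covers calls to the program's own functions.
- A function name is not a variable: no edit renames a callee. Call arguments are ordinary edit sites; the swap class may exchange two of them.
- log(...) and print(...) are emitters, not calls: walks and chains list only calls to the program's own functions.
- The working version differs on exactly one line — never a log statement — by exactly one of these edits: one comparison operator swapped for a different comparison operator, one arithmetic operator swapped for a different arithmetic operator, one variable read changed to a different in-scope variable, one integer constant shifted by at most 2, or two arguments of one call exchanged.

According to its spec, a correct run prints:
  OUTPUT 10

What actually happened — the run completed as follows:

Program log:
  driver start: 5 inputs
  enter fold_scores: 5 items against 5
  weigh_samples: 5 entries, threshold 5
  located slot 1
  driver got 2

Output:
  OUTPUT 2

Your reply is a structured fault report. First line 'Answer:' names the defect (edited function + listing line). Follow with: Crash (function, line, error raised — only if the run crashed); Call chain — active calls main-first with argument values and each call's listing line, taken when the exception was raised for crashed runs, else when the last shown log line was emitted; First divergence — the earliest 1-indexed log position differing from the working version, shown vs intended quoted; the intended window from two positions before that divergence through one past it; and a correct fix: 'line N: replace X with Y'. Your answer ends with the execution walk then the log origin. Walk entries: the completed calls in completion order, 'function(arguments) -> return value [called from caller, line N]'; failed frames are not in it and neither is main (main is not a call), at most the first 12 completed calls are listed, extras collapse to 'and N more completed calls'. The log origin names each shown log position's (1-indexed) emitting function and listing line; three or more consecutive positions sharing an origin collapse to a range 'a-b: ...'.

Answer: the defect is in fold_scores at line 12.
Core observation: The earliest visible damage is log position 5 — 'driver got 2' rather than the intended 'driver got 10'.
Call chain: main.
First divergence: at position 5 the run shows 'driver got 2' where the working version logs 'driver got 10'.
Intended log window:
  3: weigh_samples: 5 entries, threshold 5
  4: located slot 1
  5: driver got 10
Execution walk:
  weigh_samples([3, 5, 4, 12, 3], 5) -> 1  [called from fold_scores, line 9]
  fold_scores([3, 5, 4, 12, 3], 5) -> 2  [called from main, line 18]
Log line origins:
  1: emitted by main (line 17)
  2: emitted by fold_scores (line 8)
  3: emitted by weigh_samples (line 2)
  4: emitted by fold_scores (line 10)
  5: emitted by main (line 19)
A correct fix: line 12: replace `acc` with `span`.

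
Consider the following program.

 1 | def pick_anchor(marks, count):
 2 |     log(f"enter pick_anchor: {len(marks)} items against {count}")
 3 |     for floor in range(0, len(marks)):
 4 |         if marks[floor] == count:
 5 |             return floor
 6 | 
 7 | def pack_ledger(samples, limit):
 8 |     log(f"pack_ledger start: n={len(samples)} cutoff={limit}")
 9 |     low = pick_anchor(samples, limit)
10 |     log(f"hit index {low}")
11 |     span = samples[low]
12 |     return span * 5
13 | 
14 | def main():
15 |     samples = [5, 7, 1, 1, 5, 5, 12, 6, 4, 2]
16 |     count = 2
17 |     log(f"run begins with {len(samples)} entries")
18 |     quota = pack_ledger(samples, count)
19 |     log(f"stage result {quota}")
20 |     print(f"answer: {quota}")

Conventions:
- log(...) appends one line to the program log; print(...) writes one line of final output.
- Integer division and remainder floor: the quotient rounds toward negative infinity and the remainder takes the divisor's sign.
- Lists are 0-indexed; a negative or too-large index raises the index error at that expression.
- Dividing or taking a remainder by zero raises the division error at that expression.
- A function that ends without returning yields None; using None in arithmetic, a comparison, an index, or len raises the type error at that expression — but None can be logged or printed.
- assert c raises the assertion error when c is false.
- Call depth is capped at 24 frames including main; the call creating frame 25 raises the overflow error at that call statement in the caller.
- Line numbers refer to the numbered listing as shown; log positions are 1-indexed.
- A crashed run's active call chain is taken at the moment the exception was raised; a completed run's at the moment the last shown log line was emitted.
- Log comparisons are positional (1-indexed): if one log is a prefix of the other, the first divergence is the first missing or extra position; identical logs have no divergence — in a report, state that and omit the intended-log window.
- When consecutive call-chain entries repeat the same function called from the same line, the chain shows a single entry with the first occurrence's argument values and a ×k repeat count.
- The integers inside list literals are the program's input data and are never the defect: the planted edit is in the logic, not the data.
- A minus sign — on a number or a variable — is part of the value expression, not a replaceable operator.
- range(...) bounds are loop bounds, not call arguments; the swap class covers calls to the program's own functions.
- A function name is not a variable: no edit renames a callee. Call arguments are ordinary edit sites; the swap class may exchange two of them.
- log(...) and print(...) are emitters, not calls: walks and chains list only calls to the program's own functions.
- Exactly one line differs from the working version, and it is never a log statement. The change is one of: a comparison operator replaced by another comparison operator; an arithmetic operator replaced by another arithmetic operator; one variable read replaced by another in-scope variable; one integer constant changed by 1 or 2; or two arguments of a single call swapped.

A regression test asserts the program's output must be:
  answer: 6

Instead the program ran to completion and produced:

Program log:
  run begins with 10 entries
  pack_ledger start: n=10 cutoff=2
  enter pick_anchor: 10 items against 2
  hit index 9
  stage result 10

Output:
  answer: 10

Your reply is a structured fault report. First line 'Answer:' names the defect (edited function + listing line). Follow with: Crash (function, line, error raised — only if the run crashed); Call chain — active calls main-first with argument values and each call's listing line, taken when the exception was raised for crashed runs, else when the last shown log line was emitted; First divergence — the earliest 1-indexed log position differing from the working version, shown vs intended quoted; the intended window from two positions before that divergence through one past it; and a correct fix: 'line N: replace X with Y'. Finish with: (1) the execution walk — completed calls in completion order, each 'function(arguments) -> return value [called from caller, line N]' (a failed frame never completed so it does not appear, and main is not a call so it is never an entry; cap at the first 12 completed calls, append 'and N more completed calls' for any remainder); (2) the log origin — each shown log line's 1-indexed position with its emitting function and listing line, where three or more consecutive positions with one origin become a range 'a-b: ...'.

Answer: the defect is in pack_ledger at line 12.
Key fact: The earliest visible damage is log position 5 — 'stage result 10' rather than the intended 'stage result 6'.
Call chain: main.
First divergence: at position 5 the run shows 'stage result 10' where the working version logs 'stage result 6'.
Intended log window:
  3: enter pick_anchor: 10 items against 2
  4: hit index 9
  5: stage result 6
Execution walk:
  pick_anchor([5, 7, 1, 1, 5, 5, 12, 6, 4, 2], 2) -> 9  [called from pack_ledger, line 9]
  pack_ledger([5, 7, 1, 1, 5, 5, 12, 6, 4, 2], 2) -> 10  [called from main, line 18]
Log origins:
  1 — main, line 17
  2 — pack_ledger, line 8
  3 — pick_anchor, line 2
  4 — pack_ledger, line 10
  5 — main, line 19
A correct fix: line 12: replace `5` with `3`.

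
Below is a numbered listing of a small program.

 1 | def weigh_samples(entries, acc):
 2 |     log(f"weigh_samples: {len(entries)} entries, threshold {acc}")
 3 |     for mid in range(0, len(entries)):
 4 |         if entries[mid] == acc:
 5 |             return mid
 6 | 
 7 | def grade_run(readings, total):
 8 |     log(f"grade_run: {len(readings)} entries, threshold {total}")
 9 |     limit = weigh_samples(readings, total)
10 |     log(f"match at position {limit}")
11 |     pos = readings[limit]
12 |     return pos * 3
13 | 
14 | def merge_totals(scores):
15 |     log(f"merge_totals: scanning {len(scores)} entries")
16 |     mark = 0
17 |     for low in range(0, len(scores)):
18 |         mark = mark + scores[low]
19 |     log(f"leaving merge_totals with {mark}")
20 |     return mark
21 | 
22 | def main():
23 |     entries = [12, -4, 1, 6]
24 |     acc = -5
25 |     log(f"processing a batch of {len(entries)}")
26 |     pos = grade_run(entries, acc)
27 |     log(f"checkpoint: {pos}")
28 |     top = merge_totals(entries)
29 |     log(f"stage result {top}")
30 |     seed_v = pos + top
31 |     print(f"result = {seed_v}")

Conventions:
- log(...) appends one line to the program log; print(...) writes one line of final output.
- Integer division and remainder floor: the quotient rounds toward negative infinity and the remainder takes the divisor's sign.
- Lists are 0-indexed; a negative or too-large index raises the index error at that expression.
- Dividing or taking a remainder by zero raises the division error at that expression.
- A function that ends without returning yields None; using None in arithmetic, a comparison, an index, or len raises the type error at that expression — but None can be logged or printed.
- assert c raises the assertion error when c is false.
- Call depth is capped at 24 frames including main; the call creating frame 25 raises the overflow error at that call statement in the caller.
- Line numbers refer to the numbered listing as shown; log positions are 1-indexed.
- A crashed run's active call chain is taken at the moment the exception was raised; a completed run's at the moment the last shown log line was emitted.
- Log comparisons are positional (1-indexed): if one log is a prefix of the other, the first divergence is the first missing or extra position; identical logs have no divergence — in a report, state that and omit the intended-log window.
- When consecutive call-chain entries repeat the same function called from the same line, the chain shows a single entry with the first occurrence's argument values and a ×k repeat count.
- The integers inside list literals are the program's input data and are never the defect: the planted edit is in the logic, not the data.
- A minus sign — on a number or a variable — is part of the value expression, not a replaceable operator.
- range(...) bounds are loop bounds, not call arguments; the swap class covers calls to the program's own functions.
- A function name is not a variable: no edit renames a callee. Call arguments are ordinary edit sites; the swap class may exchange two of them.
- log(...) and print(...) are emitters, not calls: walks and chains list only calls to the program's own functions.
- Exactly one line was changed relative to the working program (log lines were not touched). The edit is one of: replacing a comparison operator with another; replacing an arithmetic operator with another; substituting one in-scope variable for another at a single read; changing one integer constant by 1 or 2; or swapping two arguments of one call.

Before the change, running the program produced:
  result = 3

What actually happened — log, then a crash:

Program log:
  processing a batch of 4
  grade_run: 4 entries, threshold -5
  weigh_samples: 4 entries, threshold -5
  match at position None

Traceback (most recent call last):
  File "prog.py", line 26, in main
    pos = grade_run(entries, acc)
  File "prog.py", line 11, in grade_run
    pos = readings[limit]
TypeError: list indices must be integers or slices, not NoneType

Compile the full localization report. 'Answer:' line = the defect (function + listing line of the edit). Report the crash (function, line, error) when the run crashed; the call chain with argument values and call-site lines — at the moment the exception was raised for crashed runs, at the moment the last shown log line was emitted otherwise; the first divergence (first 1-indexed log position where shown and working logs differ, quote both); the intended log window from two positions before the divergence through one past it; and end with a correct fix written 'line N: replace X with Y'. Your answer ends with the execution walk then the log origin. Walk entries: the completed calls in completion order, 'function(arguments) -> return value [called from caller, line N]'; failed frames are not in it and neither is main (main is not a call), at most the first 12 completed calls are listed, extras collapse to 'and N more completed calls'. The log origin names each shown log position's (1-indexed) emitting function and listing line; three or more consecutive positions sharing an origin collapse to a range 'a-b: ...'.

Answer: the defect is in main at line 24.
Key observation: Everything matches until log position 2, which reads 'grade_run: 4 entries, threshold -5' in place of 'grade_run: 4 entries, threshold -4'.
Crash: grade_run, line 11, TypeError.
Call chain: main -> grade_run([12, -4, 1, 6], -5) (called at line 26).
First divergence: position 2 — the shown line 'grade_run: 4 entries, threshold -5' should read 'grade_run: 4 entries, threshold -4'.
Intended log window:
  1: processing a batch of 4
  2: grade_run: 4 entries, threshold -4
  3: weigh_samples: 4 entries, threshold -4
Execution walk:
  weigh_samples([12, -4, 1, 6], -5) -> None  [called from grade_run, line 9]
Log origins:
  1 — main, line 25
  2 — grade_run, line 8
  3 — weigh_samples, line 2
  4 — grade_run, line 10
A correct fix: line 24: replace `-5` with `-4`.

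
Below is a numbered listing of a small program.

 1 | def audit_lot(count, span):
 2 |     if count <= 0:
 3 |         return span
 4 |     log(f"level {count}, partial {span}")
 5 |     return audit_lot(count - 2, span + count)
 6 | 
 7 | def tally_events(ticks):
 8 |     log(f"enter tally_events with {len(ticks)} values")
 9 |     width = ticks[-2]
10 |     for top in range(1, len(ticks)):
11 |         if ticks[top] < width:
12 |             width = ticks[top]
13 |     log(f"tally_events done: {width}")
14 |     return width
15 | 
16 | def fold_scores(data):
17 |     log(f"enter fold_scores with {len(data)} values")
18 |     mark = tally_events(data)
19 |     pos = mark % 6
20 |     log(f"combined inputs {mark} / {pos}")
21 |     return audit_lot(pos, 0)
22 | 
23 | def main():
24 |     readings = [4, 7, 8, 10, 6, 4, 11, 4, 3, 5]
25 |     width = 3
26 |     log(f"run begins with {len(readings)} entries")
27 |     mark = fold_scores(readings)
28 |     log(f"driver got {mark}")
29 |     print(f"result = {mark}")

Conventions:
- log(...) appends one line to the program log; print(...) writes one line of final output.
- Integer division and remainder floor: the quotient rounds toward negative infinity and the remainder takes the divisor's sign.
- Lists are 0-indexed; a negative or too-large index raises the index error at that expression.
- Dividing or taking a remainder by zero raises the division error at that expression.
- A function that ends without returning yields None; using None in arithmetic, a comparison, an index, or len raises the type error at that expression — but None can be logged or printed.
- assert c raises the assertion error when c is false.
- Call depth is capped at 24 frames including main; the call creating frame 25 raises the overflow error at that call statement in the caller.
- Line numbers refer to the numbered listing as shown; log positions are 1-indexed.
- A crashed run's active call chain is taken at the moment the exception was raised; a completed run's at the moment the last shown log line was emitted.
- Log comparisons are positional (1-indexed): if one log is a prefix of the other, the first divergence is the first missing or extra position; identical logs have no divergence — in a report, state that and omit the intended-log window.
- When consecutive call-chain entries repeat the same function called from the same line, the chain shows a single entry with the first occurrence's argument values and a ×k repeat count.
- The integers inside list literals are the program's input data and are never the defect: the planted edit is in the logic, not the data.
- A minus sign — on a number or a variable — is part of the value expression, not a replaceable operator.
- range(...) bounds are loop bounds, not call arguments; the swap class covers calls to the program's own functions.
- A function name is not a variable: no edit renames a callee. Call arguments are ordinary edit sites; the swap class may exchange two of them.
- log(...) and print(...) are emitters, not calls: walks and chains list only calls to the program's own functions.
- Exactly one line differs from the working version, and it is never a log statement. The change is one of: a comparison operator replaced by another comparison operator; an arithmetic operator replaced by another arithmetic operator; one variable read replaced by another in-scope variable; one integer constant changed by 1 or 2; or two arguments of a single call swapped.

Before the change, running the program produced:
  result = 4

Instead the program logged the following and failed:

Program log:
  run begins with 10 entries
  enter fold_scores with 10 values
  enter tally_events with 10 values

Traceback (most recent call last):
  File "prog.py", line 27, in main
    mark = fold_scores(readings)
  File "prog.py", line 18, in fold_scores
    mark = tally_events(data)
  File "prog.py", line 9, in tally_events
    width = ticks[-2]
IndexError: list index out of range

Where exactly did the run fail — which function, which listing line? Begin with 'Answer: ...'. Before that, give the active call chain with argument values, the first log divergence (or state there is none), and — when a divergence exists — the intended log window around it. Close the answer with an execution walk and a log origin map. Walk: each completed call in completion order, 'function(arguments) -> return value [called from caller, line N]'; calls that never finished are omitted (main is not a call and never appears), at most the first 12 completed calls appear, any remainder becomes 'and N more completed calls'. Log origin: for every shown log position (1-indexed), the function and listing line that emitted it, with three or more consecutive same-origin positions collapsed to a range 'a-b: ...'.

Answer: the error was raised in tally_events, line 9.
Core observation: The shown log is a 3-line prefix of the intended one, whose next entry is 'tally_events done: 3'.
Call chain: main -> fold_scores([4, 7, 8, 10, 6, 4, 11, 4, 3, 5]) (called at line 27) -> tally_events([4, 7, 8, 10, 6, 4, 11, 4, 3, 5]) (called at line 18).
First divergence: position 4 — the faulty run's log ends after 3 lines; the working version continues with 'tally_events done: 3'.
Intended log window:
  2: enter fold_scores with 10 values
  3: enter tally_events with 10 values
  4: tally_events done: 3
  5: combined inputs 3 / 3
Execution walk:
  (no call completed)
Origin of each log line:
  1: from main, line 26
  2: from fold_scores, line 17
  3: from tally_events, line 8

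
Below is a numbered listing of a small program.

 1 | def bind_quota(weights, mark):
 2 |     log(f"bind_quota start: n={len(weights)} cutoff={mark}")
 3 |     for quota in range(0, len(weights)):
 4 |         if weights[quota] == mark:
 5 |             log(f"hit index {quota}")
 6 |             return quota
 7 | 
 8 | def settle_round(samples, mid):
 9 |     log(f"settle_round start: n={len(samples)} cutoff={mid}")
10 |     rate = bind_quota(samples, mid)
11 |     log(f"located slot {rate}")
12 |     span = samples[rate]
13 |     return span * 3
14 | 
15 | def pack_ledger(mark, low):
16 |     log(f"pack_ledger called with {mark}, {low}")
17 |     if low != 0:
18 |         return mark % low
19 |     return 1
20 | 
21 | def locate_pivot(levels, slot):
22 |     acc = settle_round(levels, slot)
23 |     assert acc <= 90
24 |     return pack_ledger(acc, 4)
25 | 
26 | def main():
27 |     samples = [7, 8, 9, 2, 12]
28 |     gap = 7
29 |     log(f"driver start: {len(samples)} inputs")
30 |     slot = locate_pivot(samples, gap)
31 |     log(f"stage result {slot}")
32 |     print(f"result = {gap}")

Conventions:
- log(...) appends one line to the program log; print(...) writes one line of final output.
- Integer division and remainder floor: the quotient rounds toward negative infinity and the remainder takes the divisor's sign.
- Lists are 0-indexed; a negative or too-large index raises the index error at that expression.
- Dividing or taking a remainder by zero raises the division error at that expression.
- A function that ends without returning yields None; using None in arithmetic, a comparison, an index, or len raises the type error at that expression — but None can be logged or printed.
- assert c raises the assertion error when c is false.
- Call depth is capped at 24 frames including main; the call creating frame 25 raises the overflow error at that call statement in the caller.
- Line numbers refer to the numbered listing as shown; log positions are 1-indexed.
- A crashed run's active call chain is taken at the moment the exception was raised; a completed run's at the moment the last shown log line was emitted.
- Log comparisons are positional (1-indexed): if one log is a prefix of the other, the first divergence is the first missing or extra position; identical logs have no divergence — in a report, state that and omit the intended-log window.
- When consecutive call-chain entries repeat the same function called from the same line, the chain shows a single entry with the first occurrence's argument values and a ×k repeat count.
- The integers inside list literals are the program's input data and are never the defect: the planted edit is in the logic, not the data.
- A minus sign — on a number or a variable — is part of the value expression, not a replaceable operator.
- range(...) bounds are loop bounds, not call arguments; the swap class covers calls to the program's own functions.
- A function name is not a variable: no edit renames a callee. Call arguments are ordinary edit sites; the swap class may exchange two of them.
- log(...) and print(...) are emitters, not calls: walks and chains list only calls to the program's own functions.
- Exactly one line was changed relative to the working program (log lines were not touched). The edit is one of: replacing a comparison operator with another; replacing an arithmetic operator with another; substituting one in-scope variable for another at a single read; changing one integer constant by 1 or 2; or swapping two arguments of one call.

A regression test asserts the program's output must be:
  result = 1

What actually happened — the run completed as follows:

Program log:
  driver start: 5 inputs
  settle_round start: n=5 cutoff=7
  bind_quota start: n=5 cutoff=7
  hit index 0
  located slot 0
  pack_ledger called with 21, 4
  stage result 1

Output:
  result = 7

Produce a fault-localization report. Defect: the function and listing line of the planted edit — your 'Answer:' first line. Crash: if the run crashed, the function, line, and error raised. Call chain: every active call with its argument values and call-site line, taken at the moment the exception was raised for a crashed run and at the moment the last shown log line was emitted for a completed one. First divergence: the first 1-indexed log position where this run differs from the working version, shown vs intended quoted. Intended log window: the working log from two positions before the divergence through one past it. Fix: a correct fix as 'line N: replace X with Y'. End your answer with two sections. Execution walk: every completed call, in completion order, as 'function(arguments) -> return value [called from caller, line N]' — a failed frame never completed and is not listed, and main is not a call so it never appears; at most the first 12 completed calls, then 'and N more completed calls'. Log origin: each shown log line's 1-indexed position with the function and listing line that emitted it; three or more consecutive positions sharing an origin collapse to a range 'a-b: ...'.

Answer: the defect is in main at line 32.
The tell: Every logged value matches the working version; the printed result is what differs.
Call chain: main.
First divergence: none (the log streams are identical).
Execution walk:
  bind_quota([7, 8, 9, 2, 12], 7) -> 0  [called from settle_round, line 10]
  settle_round([7, 8, 9, 2, 12], 7) -> 21  [called from locate_pivot, line 22]
  pack_ledger(21, 4) -> 1  [called from locate_pivot, line 24]
  locate_pivot([7, 8, 9, 2, 12], 7) -> 1  [called from main, line 30]
Log origins:
  1: emitted by main (line 29)
  2: emitted by settle_round (line 9)
  3: emitted by bind_quota (line 2)
  4: emitted by bind_quota (line 5)
  5: emitted by settle_round (line 11)
  6: emitted by pack_ledger (line 16)
  7: emitted by main (line 31)
A correct fix: line 32: replace `gap` with `slot`.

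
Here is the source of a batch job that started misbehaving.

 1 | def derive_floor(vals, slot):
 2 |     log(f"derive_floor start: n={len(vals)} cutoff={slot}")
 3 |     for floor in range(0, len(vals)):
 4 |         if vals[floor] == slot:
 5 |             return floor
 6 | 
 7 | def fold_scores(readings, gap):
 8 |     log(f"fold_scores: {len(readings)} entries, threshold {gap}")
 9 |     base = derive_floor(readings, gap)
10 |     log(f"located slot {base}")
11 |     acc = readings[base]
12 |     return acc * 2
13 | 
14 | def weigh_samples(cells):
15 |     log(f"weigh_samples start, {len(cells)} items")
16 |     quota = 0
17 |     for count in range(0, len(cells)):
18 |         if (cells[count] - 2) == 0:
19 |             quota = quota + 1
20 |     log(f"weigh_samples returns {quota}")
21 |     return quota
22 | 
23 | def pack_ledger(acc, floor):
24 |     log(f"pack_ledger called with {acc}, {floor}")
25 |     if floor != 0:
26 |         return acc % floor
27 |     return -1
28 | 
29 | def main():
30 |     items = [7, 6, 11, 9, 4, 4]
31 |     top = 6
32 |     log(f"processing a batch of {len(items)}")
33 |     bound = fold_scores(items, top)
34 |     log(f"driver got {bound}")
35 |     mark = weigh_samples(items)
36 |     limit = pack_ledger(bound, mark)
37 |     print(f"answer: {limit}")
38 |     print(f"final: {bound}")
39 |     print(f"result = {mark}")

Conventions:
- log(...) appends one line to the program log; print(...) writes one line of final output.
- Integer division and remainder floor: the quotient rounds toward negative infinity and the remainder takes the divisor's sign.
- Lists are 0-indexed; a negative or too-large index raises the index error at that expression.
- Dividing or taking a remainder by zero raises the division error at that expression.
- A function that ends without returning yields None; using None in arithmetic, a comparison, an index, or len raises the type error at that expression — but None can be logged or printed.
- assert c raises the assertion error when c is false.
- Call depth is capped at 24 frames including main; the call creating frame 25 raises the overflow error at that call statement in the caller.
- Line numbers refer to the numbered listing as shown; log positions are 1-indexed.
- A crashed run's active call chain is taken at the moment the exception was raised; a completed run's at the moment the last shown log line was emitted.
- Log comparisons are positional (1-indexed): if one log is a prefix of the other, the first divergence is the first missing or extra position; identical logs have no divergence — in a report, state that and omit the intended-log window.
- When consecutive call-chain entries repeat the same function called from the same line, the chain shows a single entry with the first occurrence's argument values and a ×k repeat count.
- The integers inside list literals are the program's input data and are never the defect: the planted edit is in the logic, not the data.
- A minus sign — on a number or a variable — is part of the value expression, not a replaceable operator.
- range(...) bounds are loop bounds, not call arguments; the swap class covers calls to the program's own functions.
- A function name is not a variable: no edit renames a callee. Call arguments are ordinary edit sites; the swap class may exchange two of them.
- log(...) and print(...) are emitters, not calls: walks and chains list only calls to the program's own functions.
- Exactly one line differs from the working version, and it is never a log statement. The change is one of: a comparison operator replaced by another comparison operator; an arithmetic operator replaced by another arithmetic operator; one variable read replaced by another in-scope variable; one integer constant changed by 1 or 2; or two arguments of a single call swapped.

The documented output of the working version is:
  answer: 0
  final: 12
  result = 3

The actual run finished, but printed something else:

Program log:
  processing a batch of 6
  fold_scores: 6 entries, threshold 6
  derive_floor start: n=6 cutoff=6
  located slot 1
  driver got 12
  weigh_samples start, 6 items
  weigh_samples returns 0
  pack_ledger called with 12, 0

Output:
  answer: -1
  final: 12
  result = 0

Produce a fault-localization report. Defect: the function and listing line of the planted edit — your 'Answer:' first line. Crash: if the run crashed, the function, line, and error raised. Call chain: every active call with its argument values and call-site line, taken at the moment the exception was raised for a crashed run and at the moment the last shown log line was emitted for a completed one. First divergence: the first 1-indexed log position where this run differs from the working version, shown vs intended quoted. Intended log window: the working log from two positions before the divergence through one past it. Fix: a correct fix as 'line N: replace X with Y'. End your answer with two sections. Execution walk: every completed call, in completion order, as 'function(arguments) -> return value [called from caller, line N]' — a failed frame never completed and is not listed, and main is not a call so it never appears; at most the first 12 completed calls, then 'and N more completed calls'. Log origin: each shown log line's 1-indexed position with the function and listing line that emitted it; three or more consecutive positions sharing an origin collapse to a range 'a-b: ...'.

Answer: the defect is in weigh_samples at line 18.
Core observation: At log position 7 the runs split — shown 'weigh_samples returns 0', but the working version logs 'weigh_samples returns 3'.
Call chain: main -> pack_ledger(12, 0) (called at line 36).
First divergence: at position 7 the run shows 'weigh_samples returns 0' where the working version logs 'weigh_samples returns 3'.
Intended log window:
  5: driver got 12
  6: weigh_samples start, 6 items
  7: weigh_samples returns 3
  8: pack_ledger called with 12, 3
Execution walk:
  derive_floor([7, 6, 11, 9, 4, 4], 6) -> 1  [called from fold_scores, line 9]
  fold_scores([7, 6, 11, 9, 4, 4], 6) -> 12  [called from main, line 33]
  weigh_samples([7, 6, 11, 9, 4, 4]) -> 0  [called from main, line 35]
  pack_ledger(12, 0) -> -1  [called from main, line 36]
Log line origins:
  1: emitted by main (line 32)
  2: emitted by fold_scores (line 8)
  3: emitted by derive_floor (line 2)
  4: emitted by fold_scores (line 10)
  5: emitted by main (line 34)
  6: emitted by weigh_samples (line 15)
  7: emitted by weigh_samples (line 20)
  8: emitted by pack_ledger (line 24)
A correct fix: line 18: replace `-` with `%`.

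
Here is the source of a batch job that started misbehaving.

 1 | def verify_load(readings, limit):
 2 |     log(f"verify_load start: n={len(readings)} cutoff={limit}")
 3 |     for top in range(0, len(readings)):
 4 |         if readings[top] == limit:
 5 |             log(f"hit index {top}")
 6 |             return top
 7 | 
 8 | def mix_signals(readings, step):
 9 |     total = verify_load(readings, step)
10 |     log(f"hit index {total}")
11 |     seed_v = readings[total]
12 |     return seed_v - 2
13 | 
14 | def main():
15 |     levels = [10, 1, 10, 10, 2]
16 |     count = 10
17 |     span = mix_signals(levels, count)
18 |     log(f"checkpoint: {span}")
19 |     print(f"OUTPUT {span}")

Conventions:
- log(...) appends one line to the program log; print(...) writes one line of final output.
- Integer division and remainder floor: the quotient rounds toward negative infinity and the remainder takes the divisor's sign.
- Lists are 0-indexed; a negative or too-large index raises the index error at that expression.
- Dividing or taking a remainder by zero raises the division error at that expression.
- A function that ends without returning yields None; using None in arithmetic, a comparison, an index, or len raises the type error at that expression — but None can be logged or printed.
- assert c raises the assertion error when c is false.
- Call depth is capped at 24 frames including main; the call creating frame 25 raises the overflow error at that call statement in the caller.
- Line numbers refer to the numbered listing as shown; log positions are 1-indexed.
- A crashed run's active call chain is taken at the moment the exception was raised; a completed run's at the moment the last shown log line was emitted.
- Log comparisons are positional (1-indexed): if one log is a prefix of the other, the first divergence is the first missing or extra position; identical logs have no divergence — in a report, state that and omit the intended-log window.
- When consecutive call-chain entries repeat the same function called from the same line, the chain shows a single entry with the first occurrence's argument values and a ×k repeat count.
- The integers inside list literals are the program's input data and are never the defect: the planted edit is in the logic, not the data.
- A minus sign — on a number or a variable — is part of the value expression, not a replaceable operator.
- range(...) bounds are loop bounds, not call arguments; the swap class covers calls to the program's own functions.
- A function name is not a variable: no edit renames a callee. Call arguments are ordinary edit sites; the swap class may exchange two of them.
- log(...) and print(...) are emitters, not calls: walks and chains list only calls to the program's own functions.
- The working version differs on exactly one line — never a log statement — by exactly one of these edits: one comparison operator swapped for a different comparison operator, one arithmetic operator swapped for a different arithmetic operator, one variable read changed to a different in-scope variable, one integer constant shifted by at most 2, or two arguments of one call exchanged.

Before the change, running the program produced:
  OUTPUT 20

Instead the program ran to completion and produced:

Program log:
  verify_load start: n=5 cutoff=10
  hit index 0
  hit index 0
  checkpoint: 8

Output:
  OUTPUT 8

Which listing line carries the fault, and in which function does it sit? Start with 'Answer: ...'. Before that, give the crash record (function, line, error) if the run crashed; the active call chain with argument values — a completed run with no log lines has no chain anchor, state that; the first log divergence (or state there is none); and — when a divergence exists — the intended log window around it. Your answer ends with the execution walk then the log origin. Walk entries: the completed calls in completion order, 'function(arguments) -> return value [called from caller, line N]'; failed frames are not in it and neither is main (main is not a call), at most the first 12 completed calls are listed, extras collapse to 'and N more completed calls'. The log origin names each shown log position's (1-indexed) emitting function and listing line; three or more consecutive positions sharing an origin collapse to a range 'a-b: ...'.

Answer: the defect is in mix_signals at line 12.
Key observation: Log line 4 is where behavior first shows: 'checkpoint: 8' appears instead of 'checkpoint: 20'.
Call chain: main.
First divergence: position 4 — shown 'checkpoint: 8', intended 'checkpoint: 20'.
Intended log window:
  2: hit index 0
  3: hit index 0
  4: checkpoint: 20
Execution walk:
  verify_load([10, 1, 10, 10, 2], 10) -> 0  [called from mix_signals, line 9]
  mix_signals([10, 1, 10, 10, 2], 10) -> 8  [called from main, line 17]
Origin of each log line:
  1: logged in verify_load at line 2
  2: logged in verify_load at line 5
  3: logged in mix_signals at line 10
  4: logged in main at line 18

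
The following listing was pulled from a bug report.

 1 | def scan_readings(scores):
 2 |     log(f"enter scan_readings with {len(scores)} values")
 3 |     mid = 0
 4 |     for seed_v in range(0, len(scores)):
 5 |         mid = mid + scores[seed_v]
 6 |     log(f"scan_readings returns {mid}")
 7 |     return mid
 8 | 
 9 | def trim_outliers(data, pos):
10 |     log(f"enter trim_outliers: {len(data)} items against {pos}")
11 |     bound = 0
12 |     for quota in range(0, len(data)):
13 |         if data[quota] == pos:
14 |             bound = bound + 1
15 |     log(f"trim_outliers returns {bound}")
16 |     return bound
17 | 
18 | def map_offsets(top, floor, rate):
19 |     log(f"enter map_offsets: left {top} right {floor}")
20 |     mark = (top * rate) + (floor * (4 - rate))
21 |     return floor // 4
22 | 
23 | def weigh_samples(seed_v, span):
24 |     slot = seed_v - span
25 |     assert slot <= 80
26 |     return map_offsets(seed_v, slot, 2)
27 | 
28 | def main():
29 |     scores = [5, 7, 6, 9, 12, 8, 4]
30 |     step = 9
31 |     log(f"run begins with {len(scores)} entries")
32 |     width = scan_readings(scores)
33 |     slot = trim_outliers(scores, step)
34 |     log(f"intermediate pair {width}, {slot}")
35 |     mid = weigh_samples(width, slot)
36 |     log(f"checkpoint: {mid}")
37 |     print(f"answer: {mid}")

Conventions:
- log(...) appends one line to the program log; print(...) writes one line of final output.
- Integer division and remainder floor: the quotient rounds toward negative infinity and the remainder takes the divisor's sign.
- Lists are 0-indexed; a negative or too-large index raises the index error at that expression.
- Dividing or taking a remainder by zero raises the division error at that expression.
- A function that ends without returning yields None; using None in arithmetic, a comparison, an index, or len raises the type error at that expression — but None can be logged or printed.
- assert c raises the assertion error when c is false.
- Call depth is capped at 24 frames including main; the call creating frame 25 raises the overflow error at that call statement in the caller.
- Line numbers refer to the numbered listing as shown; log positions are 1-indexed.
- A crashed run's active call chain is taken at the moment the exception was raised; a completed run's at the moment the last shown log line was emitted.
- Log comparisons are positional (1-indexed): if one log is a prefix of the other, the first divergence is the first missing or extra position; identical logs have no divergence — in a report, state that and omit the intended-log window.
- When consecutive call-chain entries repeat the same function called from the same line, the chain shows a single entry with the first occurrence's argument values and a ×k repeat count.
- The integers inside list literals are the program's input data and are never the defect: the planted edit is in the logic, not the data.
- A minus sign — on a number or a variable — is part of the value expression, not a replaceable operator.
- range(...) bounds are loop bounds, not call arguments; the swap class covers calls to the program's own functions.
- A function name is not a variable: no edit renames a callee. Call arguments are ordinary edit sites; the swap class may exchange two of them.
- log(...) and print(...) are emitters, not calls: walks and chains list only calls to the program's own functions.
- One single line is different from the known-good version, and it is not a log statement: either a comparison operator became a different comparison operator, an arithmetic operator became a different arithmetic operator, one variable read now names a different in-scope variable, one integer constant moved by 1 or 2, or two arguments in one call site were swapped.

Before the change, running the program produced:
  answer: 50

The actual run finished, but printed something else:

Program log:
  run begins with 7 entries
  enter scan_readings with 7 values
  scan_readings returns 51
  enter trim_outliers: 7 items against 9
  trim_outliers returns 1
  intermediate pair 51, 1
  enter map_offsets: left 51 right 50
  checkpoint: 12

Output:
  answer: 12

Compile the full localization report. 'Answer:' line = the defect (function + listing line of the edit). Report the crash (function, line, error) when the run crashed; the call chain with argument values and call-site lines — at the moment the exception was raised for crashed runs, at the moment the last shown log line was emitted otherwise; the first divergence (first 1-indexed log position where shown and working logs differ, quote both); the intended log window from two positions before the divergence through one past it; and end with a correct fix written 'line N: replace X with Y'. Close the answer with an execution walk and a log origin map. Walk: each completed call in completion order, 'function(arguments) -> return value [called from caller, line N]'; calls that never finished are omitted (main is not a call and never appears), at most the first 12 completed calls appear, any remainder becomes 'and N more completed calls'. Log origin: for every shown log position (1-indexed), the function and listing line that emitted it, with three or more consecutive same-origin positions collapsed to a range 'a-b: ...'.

Answer: the defect is in map_offsets at line 21.
Key observation: The earliest visible damage is log position 8 — 'checkpoint: 12' rather than the intended 'checkpoint: 50'.
Call chain: main.
First divergence: position 8 — the shown line 'checkpoint: 12' should read 'checkpoint: 50'.
Intended log window:
  6: intermediate pair 51, 1
  7: enter map_offsets: left 51 right 50
  8: checkpoint: 50
Execution walk:
  scan_readings([5, 7, 6, 9, 12, 8, 4]) -> 51  [called from main, line 32]
  trim_outliers([5, 7, 6, 9, 12, 8, 4], 9) -> 1  [called from main, line 33]
  map_offsets(51, 50, 2) -> 12  [called from weigh_samples, line 26]
  weigh_samples(51, 1) -> 12  [called from main, line 35]
Origin of each log line:
  1 — main, line 31
  2 — scan_readings, line 2
  3 — scan_readings, line 6
  4 — trim_outliers, line 10
  5 — trim_outliers, line 15
  6 — main, line 34
  7 — map_offsets, line 19
  8 — main, line 36
A correct fix: line 21: replace `floor` with `mark`.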